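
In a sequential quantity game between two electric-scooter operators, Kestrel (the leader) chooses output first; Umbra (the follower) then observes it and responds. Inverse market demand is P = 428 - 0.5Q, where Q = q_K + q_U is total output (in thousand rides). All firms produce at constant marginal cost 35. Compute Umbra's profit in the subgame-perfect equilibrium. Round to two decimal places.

The follower Umbra best-responds to any q_K: π_U = (428 - 0.5Q)q_U - 35q_U.
∂π_U/∂q_U = 393 - (1/2)q_K - q_U = 0 gives the reaction function q_U = (393 - (1/2)q_K).
Kestrel substitutes q_U(q_K) into its own profit: π_K = q_K(428 - (1/2)q_K - (393 - (1/2)q_K)/2) - 35q_K = (463/2 - (1/4)q_K)q_K - 35q_K.
The leader's first-order condition 393/2 - (1/2)q_K = 0 yields q_K = 393.
Then q_U = (393 - (1/2)·393) = 393/2.
Price P = 428 - (1/2)·(1179/2) = 533/4.
Umbra's profit: (533/4 - 35)·(393/2) = 19306.1250.

19306.13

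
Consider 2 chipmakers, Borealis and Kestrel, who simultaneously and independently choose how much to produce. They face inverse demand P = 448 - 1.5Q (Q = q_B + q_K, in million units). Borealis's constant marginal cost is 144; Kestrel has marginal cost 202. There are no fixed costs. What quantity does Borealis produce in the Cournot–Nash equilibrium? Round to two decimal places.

Borealis's profit: π_B = (448 - 1.5Q)q_B - (144q_B). Setting ∂π_B/∂q_B = 0: 304 - 3q_B - (3/2)(q_K) = 0.
Kestrel's first-order condition: 246 - 3q_K - (3/2)(q_B) = 0.
Rearranging gives the reaction functions q_B = (304 - (3/2)q_K)/3 and q_K = (246 - (3/2)q_B)/3.
Solving the pair: q_B = 724/9, q_K = 376/9.

80.44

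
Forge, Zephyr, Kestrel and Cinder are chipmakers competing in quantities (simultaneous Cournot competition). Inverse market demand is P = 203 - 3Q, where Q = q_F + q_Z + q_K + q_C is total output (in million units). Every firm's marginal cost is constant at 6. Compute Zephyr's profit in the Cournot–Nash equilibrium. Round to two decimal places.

A representative firm's profit is π_i = q_i(203 - 3Q) - 6q_i.
First-order condition (treating rivals' output as given): 197 - 6q_i - 3·Σ_{j≠i} q_j = 0.
By symmetry each firm produces the same amount; substituting Σ_{j≠i} q_j = 3q_i yields q_i = 197/15.
Price P = 203 - 3·(788/15) = 227/5.
Zephyr's profit: (227/5 - 6)·(197/15) = 517.4533.

517.45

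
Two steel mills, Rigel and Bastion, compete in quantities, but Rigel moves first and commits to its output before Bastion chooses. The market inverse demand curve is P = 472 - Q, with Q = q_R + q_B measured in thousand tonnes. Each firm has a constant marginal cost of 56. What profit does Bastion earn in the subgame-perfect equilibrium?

The follower Bastion best-responds to any q_R: π_B = (472 - Q)q_B - 56q_B.
∂π_B/∂q_B = 416 - q_R - 2q_B = 0 gives the reaction function q_B = (416 - q_R)/2.
The leader anticipates this reaction. Substituting into P = 472 - Q gives P = 264 - (1/2)q_R, so π_R = (264 - (1/2)q_R)q_R - 56q_R.
Leader FOC: 208 - q_R = 0, so q_R = 208.
Then q_B = (416 - 208)/2 = 104.
Price P = 472 - 312 = 160.
Bastion's profit: (160 - 56)·104 = 10816.

10816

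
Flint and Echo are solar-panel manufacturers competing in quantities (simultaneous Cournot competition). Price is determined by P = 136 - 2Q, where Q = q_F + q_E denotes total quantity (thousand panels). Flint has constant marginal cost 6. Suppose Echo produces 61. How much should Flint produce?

With the rival's output fixed at 61, Flint's profit is π_F = (136 - 2·61 - 2q_F)q_F - (6q_F) = (14 - 2q_F)q_F - (6q_F).
∂π_F/∂q_F = 8 - 4q_F = 0, so q_F = 2.

2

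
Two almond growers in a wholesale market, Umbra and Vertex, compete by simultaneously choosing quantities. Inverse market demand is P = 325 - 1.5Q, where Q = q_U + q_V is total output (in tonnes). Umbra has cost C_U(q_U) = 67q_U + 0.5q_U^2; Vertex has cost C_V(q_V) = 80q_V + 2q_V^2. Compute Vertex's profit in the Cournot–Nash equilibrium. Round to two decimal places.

Umbra's profit: π_U = (325 - 1.5Q)q_U - (67q_U + (1/2)q_U²). Setting ∂π_U/∂q_U = 0: 258 - 4q_U - (3/2)(q_V) = 0.
Vertex's first-order condition: 245 - 7q_V - (3/2)(q_U) = 0.
So q_U = (258 - (3/2)q_V)/4 and q_V = (245 - (3/2)q_U)/7.
Substituting one into the other gives q_U = 55.8641 and q_V = 23.0291.
Price P = 325 - (3/2)·78.8932 = 206.6602.
Vertex's profit: 206.6602·23.0291 - 80·23.0291 - 2·23.0291² = 1856.1923.

1856.19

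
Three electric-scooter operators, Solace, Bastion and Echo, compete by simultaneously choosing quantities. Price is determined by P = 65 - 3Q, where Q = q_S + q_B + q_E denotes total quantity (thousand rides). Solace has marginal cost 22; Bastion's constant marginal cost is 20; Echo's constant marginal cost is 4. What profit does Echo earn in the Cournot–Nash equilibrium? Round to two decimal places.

Solace's profit: π_S = (65 - 3Q)q_S - (22q_S). Setting ∂π_S/∂q_S = 0: 43 - 6q_S - 3(q_B + q_E) = 0.
Bastion's profit: π_B = (65 - 3Q)q_B - (20q_B). Setting ∂π_B/∂q_B = 0: 45 - 6q_B - 3(q_S + q_E) = 0.
Echo's first-order condition: 61 - 6q_E - 3(q_S + q_B) = 0.
Adding the 3 conditions: 149 − 6Q − 6Q = 0, i.e. Q = 149/12.
Back-substituting: q_S = (43 − 149/4)/3 = 23/12, q_B = (45 − 149/4)/3 = 31/12, q_E = (61 − 149/4)/3 = 95/12.
Price P = 65 - 3·(149/12) = 111/4.
Echo's profit: (111/4 - 4)·(95/12) = 188.0208.

188.02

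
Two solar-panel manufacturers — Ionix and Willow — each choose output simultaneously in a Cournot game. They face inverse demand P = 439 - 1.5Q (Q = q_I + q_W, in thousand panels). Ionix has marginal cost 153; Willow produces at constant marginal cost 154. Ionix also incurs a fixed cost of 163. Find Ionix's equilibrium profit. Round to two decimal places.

Ionix's profit: π_I = (439 - 1.5Q)q_I - (153q_I). Setting ∂π_I/∂q_I = 0: 286 - 3q_I - (3/2)(q_W) = 0.
Willow's profit: π_W = (439 - 1.5Q)q_W - (154q_W). Setting ∂π_W/∂q_W = 0: 285 - 3q_W - (3/2)(q_I) = 0.
So q_I = (286 - (3/2)q_W)/3 and q_W = (285 - (3/2)q_I)/3.
Solving the pair: q_I = 574/9, q_W = 568/9.
Price P = 439 - (3/2)·(1142/9) = 746/3.
Ionix's profit: (746/3 - 153)·(574/9) - 163 = 5938.4074.

5938.41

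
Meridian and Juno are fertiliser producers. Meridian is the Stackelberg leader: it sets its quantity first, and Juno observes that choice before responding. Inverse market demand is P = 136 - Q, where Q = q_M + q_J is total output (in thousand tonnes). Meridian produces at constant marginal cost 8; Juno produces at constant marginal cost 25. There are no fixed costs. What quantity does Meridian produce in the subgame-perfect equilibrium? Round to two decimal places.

Solve by backward induction. Given q_M, the follower Juno maximises π_J = (136 - q_M - q_J)q_J - 25q_J.
∂π_J/∂q_J = 111 - q_M - 2q_J = 0 gives the reaction function q_J = (111 - q_M)/2.
Meridian substitutes q_J(q_M) into its own profit: π_M = q_M(136 - q_M - (111 - q_M)/2) - 8q_M = (161/2 - (1/2)q_M)q_M - 8q_M.
The leader's first-order condition 145/2 - q_M = 0 yields q_M = 145/2.
Then q_J = (111 - 145/2)/2 = 77/4.

72.50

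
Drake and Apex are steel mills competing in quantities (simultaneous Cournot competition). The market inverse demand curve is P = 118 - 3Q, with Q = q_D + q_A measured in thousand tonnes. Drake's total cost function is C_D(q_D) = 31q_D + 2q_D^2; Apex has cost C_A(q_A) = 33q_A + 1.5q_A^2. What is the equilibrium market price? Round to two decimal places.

Drake's profit: π_D = (118 - 3Q)q_D - (31q_D + 2q_D²). Setting ∂π_D/∂q_D = 0: 87 - 10q_D - 3(q_A) = 0.
Apex's first-order condition: 85 - 9q_A - 3(q_D) = 0.
Rearranging gives the reaction functions q_D = (87 - 3q_A)/10 and q_A = (85 - 3q_D)/9.
Solving the pair: q_D = 176/27, q_A = 589/81.
Total output Q = 1117/81, so price P = 118 - 3·(1117/81) = 76.6296.

76.63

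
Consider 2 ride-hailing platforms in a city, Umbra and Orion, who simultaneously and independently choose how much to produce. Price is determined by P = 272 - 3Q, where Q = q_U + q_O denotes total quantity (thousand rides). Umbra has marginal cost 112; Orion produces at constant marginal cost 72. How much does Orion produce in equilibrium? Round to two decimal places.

Umbra's profit: π_U = (272 - 3Q)q_U - (112q_U). Setting ∂π_U/∂q_U = 0: 160 - 6q_U - 3(q_O) = 0.
Orion's profit: π_O = (272 - 3Q)q_O - (72q_O). Setting ∂π_O/∂q_O = 0: 200 - 6q_O - 3(q_U) = 0.
Rearranging gives the reaction functions q_U = (160 - 3q_O)/6 and q_O = (200 - 3q_U)/6.
Substituting one into the other gives q_U = 40/3 and q_O = 80/3.

26.67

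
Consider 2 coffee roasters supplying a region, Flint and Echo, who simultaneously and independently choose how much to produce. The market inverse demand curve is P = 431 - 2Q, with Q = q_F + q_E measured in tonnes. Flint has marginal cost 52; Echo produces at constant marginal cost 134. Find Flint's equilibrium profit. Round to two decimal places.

Flint's profit: π_F = (431 - 2Q)q_F - (52q_F). Setting ∂π_F/∂q_F = 0: 379 - 4q_F - 2(q_E) = 0.
Echo's first-order condition: 297 - 4q_E - 2(q_F) = 0.
Rearranging gives the reaction functions q_F = (379 - 2q_E)/4 and q_E = (297 - 2q_F)/4.
Substituting one into the other gives q_F = 461/6 and q_E = 215/6.
Price P = 431 - 2·(338/3) = 617/3.
Flint's profit: (617/3 - 52)·(461/6) = 11806.7222.

11806.72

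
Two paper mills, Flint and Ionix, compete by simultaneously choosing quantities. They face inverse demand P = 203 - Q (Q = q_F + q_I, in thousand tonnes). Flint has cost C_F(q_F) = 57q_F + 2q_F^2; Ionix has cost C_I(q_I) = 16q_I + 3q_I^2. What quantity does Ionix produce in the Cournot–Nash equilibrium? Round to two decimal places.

20.77

Flint's profit: π_F = (203 - Q)q_F - (57q_F + 2q_F²). Setting ∂π_F/∂q_F = 0: 146 - 6q_F - (q_I) = 0.
Ionix's first-order condition: 187 - 8q_I - (q_F) = 0.
Best responses: q_F = (146 - q_I)/6, q_I = (187 - q_F)/8.
Solving the pair: q_F = 981/47, q_I = 976/47.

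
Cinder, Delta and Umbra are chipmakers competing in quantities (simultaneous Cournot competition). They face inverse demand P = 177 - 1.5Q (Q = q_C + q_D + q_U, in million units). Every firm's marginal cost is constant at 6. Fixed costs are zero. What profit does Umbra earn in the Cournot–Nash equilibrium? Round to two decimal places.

Each firm earns π_i = (177 - 1.5Q)q_i - 6q_i.
Setting ∂π_i/∂q_i = 0 with rivals' quantities fixed: 171 - 3q_i - (3/2)·Σ_{j≠i} q_j = 0.
With identical firms every q_j equals q_i, so Σ_{j≠i} q_j = 2q_i and 171 = 6q_i, giving q_i = 57/2.
Price P = 177 - (3/2)·(171/2) = 195/4.
Umbra's profit: (195/4 - 6)·(57/2) = 1218.3750.

1218.38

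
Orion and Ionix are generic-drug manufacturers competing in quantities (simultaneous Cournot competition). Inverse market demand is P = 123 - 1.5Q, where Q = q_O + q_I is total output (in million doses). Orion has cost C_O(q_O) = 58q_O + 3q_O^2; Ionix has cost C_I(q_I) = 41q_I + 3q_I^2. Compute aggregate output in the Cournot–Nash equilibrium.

Orion's profit: π_O = (123 - 1.5Q)q_O - (58q_O + 3q_O²). Setting ∂π_O/∂q_O = 0: 65 - 9q_O - (3/2)(q_I) = 0.
Ionix's first-order condition: 82 - 9q_I - (3/2)(q_O) = 0.
Rearranging gives the reaction functions q_O = (65 - (3/2)q_I)/9 and q_I = (82 - (3/2)q_O)/9.
Substituting one into the other gives q_O = 88/15 and q_I = 122/15.
Total output Q = 88/15 + 122/15 = 14.

14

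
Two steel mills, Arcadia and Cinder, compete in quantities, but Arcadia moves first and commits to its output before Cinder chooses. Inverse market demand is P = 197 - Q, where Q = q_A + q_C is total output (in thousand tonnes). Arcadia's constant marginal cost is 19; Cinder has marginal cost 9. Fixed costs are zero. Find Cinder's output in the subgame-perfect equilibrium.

Solve by backward induction. Given q_A, the follower Cinder maximises π_C = (197 - q_A - q_C)q_C - 9q_C.
Follower FOC: 188 - q_A - 2q_C = 0, so q_C(q_A) = (188 - q_A)/2.
Arcadia substitutes q_C(q_A) into its own profit: π_A = q_A(197 - q_A - (188 - q_A)/2) - 19q_A = (103 - (1/2)q_A)q_A - 19q_A.
The leader's first-order condition 84 - q_A = 0 yields q_A = 84.
Then q_C = (188 - 84)/2 = 52.

52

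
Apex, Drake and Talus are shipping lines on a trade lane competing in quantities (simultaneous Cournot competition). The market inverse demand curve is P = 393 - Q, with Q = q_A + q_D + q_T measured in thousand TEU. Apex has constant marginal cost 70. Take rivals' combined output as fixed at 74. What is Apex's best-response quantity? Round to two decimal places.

With rivals' combined output fixed at 74, Apex's profit is π_A = (393 - 74 - q_A)q_A - (70q_A) = (319 - q_A)q_A - (70q_A).
∂π_A/∂q_A = 249 - 2q_A = 0, so q_A = 249/2.

124.50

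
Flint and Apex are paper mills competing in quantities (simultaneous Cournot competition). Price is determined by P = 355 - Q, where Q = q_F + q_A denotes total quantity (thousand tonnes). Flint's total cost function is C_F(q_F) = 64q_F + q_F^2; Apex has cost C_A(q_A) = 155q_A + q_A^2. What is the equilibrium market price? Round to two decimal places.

256.80

Flint's profit: π_F = (355 - Q)q_F - (64q_F + q_F²). Setting ∂π_F/∂q_F = 0: 291 - 4q_F - (q_A) = 0.
Apex's profit: π_A = (355 - Q)q_A - (155q_A + q_A²). Setting ∂π_A/∂q_A = 0: 200 - 4q_A - (q_F) = 0.
Rearranging gives the reaction functions q_F = (291 - q_A)/4 and q_A = (200 - q_F)/4.
Substituting one into the other gives q_F = 964/15 and q_A = 509/15.
Total output Q = 491/5, so price P = 355 - 491/5 = 1284/5.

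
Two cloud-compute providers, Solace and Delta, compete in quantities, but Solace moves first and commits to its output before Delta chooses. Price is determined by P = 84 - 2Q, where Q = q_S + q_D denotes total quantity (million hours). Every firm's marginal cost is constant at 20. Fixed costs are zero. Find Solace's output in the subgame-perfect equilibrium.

16

Solve by backward induction. Given q_S, the follower Delta maximises π_D = (84 - 2q_S - 2q_D)q_D - 20q_D.
Setting the follower's marginal profit to zero, 64 - 2q_S - 4q_D = 0, i.e. q_D = (64 - 2q_S)/4.
Solace substitutes q_D(q_S) into its own profit: π_S = q_S(84 - 2q_S - (64 - 2q_S)/2) - 20q_S = (52 - q_S)q_S - 20q_S.
Leader FOC: 32 - 2q_S = 0, so q_S = 16.
Then q_D = (64 - 2·16)/4 = 8.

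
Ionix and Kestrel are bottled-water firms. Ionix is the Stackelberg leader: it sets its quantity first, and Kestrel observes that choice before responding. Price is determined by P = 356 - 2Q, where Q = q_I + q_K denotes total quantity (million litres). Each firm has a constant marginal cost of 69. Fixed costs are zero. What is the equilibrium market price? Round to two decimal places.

140.75

The follower Kestrel best-responds to any q_I: π_K = (356 - 2Q)q_K - 69q_K.
Setting the follower's marginal profit to zero, 287 - 2q_I - 4q_K = 0, i.e. q_K = (287 - 2q_I)/4.
Ionix substitutes q_K(q_I) into its own profit: π_I = q_I(356 - 2q_I - (287 - 2q_I)/2) - 69q_I = (425/2 - q_I)q_I - 69q_I.
Maximising: ∂π_I/∂q_I = 287/2 - 2q_I = 0, giving q_I = 287/4.
Then q_K = (287 - 2·(287/4))/4 = 287/8.
Total output Q = 861/8, so price P = 356 - 2·(861/8) = 563/4.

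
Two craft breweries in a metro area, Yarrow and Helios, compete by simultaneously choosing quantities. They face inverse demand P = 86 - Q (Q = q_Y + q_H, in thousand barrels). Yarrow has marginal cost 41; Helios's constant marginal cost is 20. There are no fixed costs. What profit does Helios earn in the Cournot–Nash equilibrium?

841

Yarrow's profit: π_Y = (86 - Q)q_Y - (41q_Y). Setting ∂π_Y/∂q_Y = 0: 45 - 2q_Y - (q_H) = 0.
Helios's first-order condition: 66 - 2q_H - (q_Y) = 0.
Rearranging gives the reaction functions q_Y = (45 - q_H)/2 and q_H = (66 - q_Y)/2.
Solving the pair: q_Y = 8, q_H = 29.
Price P = 86 - 37 = 49.
Helios's profit: (49 - 20)·29 = 841.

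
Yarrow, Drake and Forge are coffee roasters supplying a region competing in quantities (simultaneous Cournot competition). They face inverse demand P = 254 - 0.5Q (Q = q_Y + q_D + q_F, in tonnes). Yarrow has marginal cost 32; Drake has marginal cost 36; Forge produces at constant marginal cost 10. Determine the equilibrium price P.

83

Yarrow's profit: π_Y = (254 - 0.5Q)q_Y - (32q_Y). Setting ∂π_Y/∂q_Y = 0: 222 - q_Y - (1/2)(q_D + q_F) = 0.
Drake's first-order condition: 218 - q_D - (1/2)(q_Y + q_F) = 0.
Forge's first-order condition: 244 - q_F - (1/2)(q_Y + q_D) = 0.
Summing all 3 equations gives 684 − 2Q = 0, hence Q = 342.
Back-substituting: q_Y = (222 − 171)/(1/2) = 102, q_D = (218 − 171)/(1/2) = 94, q_F = (244 − 171)/(1/2) = 146.
Total output Q = 342, so price P = 254 - (1/2)·342 = 83.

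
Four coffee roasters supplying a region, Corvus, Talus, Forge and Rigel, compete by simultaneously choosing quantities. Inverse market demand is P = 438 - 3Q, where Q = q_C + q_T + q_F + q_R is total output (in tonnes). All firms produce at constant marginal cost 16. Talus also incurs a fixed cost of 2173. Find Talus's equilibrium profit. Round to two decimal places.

201.45

A representative firm's profit is π_i = q_i(438 - 3Q) - 16q_i.
First-order condition (treating rivals' output as given): 422 - 6q_i - 3·Σ_{j≠i} q_j = 0.
With identical firms every q_j equals q_i, so Σ_{j≠i} q_j = 3q_i and 422 = 15q_i, giving q_i = 422/15.
Price P = 438 - 3·(1688/15) = 502/5.
Talus's profit: (502/5 - 16)·(422/15) - 2173 = 201.4533.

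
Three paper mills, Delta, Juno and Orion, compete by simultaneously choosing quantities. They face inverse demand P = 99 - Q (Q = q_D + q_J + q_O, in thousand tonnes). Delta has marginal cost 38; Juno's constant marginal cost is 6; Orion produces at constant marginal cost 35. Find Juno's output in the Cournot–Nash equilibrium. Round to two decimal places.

Delta's profit: π_D = (99 - Q)q_D - (38q_D). Setting ∂π_D/∂q_D = 0: 61 - 2q_D - (q_J + q_O) = 0.
Juno's profit: π_J = (99 - Q)q_J - (6q_J). Setting ∂π_J/∂q_J = 0: 93 - 2q_J - (q_D + q_O) = 0.
Orion's profit: π_O = (99 - Q)q_O - (35q_O). Setting ∂π_O/∂q_O = 0: 64 - 2q_O - (q_D + q_J) = 0.
Summing all 3 equations gives 218 − 4Q = 0, hence Q = 109/2.
Back-substituting: q_D = (61 − 109/2) = 13/2, q_J = (93 − 109/2) = 77/2, q_O = (64 − 109/2) = 19/2.

38.50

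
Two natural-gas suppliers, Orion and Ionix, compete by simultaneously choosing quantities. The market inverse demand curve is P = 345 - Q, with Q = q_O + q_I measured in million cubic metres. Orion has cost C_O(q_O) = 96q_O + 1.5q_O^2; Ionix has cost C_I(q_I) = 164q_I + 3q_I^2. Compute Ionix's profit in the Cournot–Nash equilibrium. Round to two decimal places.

Orion's profit: π_O = (345 - Q)q_O - (96q_O + (3/2)q_O²). Setting ∂π_O/∂q_O = 0: 249 - 5q_O - (q_I) = 0.
Ionix's first-order condition: 181 - 8q_I - (q_O) = 0.
Rearranging gives the reaction functions q_O = (249 - q_I)/5 and q_I = (181 - q_O)/8.
Substituting one into the other gives q_O = 1811/39 and q_I = 656/39.
Price P = 345 - 63.2564 = 281.7436.
Ionix's profit: 281.7436·(656/39) - 164·(656/39) - 3(656/39)² = 1131.7186.

1131.72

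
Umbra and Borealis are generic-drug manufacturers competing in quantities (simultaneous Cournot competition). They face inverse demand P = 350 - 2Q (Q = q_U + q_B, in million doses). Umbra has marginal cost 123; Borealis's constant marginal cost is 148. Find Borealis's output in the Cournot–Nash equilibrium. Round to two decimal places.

29.50

Umbra's profit: π_U = (350 - 2Q)q_U - (123q_U). Setting ∂π_U/∂q_U = 0: 227 - 4q_U - 2(q_B) = 0.
Borealis's first-order condition: 202 - 4q_B - 2(q_U) = 0.
So q_U = (227 - 2q_B)/4 and q_B = (202 - 2q_U)/4.
Substituting one into the other gives q_U = 42 and q_B = 59/2.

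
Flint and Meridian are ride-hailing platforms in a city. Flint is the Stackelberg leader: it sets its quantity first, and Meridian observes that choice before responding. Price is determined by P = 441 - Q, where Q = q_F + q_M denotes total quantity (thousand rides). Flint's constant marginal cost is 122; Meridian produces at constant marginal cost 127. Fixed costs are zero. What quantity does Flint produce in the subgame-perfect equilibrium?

162

Solve by backward induction. Given q_F, the follower Meridian maximises π_M = (441 - q_F - q_M)q_M - 127q_M.
Follower FOC: 314 - q_F - 2q_M = 0, so q_M(q_F) = (314 - q_F)/2.
Flint substitutes q_M(q_F) into its own profit: π_F = q_F(441 - q_F - (314 - q_F)/2) - 122q_F = (284 - (1/2)q_F)q_F - 122q_F.
Maximising: ∂π_F/∂q_F = 162 - q_F = 0, giving q_F = 162.
Then q_M = (314 - 162)/2 = 76.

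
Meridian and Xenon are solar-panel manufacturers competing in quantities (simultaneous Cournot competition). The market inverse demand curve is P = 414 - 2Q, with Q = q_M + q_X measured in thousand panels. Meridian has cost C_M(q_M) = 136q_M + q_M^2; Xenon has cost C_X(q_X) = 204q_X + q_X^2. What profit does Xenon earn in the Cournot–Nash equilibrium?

1452

Meridian's profit: π_M = (414 - 2Q)q_M - (136q_M + q_M²). Setting ∂π_M/∂q_M = 0: 278 - 6q_M - 2(q_X) = 0.
Xenon's profit: π_X = (414 - 2Q)q_X - (204q_X + q_X²). Setting ∂π_X/∂q_X = 0: 210 - 6q_X - 2(q_M) = 0.
So q_M = (278 - 2q_X)/6 and q_X = (210 - 2q_M)/6.
Solving the pair: q_M = 39, q_X = 22.
Price P = 414 - 2·61 = 292.
Xenon's profit: 292·22 - 204·22 - 22² = 1452.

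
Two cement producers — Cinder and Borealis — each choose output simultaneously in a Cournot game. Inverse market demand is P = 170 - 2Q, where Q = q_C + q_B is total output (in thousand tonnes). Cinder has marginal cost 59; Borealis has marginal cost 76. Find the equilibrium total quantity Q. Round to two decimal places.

Cinder's profit: π_C = (170 - 2Q)q_C - (59q_C). Setting ∂π_C/∂q_C = 0: 111 - 4q_C - 2(q_B) = 0.
Borealis's profit: π_B = (170 - 2Q)q_B - (76q_B). Setting ∂π_B/∂q_B = 0: 94 - 4q_B - 2(q_C) = 0.
Rearranging gives the reaction functions q_C = (111 - 2q_B)/4 and q_B = (94 - 2q_C)/4.
Solving the pair: q_C = 64/3, q_B = 77/6.
Total output Q = 64/3 + 77/6 = 205/6.

34.17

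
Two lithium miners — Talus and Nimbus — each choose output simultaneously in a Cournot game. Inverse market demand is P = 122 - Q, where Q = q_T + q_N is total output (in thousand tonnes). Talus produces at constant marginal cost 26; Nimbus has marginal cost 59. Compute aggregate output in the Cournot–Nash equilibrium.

Talus's profit: π_T = (122 - Q)q_T - (26q_T). Setting ∂π_T/∂q_T = 0: 96 - 2q_T - (q_N) = 0.
Nimbus's profit: π_N = (122 - Q)q_N - (59q_N). Setting ∂π_N/∂q_N = 0: 63 - 2q_N - (q_T) = 0.
So q_T = (96 - q_N)/2 and q_N = (63 - q_T)/2.
Solving the pair: q_T = 43, q_N = 10.
Total output Q = 43 + 10 = 53.

53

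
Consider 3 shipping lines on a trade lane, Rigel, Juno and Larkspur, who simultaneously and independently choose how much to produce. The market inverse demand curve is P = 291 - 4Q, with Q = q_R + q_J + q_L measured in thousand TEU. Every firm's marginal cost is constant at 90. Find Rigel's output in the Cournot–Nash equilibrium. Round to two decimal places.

12.56

A representative firm's profit is π_i = q_i(291 - 4Q) - 90q_i.
Setting ∂π_i/∂q_i = 0 with rivals' quantities fixed: 201 - 8q_i - 4·Σ_{j≠i} q_j = 0.
By symmetry each firm produces the same amount; substituting Σ_{j≠i} q_j = 2q_i yields q_i = 201/16.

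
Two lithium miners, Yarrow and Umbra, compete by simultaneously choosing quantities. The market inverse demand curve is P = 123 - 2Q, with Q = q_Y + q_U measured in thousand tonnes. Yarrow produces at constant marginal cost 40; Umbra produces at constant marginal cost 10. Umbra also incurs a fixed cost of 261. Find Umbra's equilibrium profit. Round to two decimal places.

Yarrow's profit: π_Y = (123 - 2Q)q_Y - (40q_Y). Setting ∂π_Y/∂q_Y = 0: 83 - 4q_Y - 2(q_U) = 0.
Umbra's first-order condition: 113 - 4q_U - 2(q_Y) = 0.
Rearranging gives the reaction functions q_Y = (83 - 2q_U)/4 and q_U = (113 - 2q_Y)/4.
Solving the pair: q_Y = 53/6, q_U = 143/6.
Price P = 123 - 2·(98/3) = 173/3.
Umbra's profit: (173/3 - 10)·(143/6) - 261 = 875.0556.

875.06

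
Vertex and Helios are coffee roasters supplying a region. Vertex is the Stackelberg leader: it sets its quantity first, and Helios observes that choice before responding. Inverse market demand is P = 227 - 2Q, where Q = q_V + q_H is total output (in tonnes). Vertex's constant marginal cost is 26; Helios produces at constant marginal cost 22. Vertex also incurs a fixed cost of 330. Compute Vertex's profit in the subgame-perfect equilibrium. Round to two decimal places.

Solve by backward induction. Given q_V, the follower Helios maximises π_H = (227 - 2q_V - 2q_H)q_H - 22q_H.
Follower FOC: 205 - 2q_V - 4q_H = 0, so q_H(q_V) = (205 - 2q_V)/4.
The leader anticipates this reaction. Substituting into P = 227 - 2Q gives P = 249/2 - q_V, so π_V = (249/2 - q_V)q_V - 26q_V.
Maximising: ∂π_V/∂q_V = 197/2 - 2q_V = 0, giving q_V = 197/4.
Then q_H = (205 - 2·(197/4))/4 = 213/8.
Price P = 227 - 2·(607/8) = 301/4.
Vertex's profit: (301/4 - 26)·(197/4) - 330 = 2095.5625.

2095.56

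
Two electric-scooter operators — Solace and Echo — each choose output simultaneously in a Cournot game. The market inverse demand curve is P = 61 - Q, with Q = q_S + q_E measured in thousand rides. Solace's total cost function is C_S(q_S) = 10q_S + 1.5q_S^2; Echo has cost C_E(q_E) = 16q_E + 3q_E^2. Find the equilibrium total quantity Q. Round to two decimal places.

Solace's profit: π_S = (61 - Q)q_S - (10q_S + (3/2)q_S²). Setting ∂π_S/∂q_S = 0: 51 - 5q_S - (q_E) = 0.
Echo's profit: π_E = (61 - Q)q_E - (16q_E + 3q_E²). Setting ∂π_E/∂q_E = 0: 45 - 8q_E - (q_S) = 0.
So q_S = (51 - q_E)/5 and q_E = (45 - q_S)/8.
Substituting one into the other gives q_S = 121/13 and q_E = 58/13.
Total output Q = 121/13 + 58/13 = 179/13.

13.77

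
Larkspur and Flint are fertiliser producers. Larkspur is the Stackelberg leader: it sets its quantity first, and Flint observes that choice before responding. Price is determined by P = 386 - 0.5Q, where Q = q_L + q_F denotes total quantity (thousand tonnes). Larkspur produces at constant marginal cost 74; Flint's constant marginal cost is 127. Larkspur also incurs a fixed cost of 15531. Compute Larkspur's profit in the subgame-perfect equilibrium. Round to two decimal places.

17775.25

Solve by backward induction. Given q_L, the follower Flint maximises π_F = (386 - (1/2)q_L - (1/2)q_F)q_F - 127q_F.
∂π_F/∂q_F = 259 - (1/2)q_L - q_F = 0 gives the reaction function q_F = (259 - (1/2)q_L).
Larkspur substitutes q_F(q_L) into its own profit: π_L = q_L(386 - (1/2)q_L - (259 - (1/2)q_L)/2) - 74q_L = (513/2 - (1/4)q_L)q_L - 74q_L.
The leader's first-order condition 365/2 - (1/2)q_L = 0 yields q_L = 365.
Then q_F = (259 - (1/2)·365) = 153/2.
Price P = 386 - (1/2)·(883/2) = 661/4.
Larkspur's profit: (661/4 - 74)·365 - 15531 = 17775.2500.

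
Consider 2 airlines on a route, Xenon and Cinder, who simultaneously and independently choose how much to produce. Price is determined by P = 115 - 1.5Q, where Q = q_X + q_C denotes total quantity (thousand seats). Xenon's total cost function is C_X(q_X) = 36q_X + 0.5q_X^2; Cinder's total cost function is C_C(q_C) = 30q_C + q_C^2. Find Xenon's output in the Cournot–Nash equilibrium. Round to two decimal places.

Xenon's profit: π_X = (115 - 1.5Q)q_X - (36q_X + (1/2)q_X²). Setting ∂π_X/∂q_X = 0: 79 - 4q_X - (3/2)(q_C) = 0.
Cinder's first-order condition: 85 - 5q_C - (3/2)(q_X) = 0.
Best responses: q_X = (79 - (3/2)q_C)/4, q_C = (85 - (3/2)q_X)/5.
Solving the pair: q_X = 1070/71, q_C = 886/71.

15.07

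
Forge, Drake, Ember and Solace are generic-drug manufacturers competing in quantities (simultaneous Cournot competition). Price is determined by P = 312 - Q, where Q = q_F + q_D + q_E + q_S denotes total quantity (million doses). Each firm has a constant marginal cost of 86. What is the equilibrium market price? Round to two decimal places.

A representative firm's profit is π_i = q_i(312 - Q) - 86q_i.
Setting ∂π_i/∂q_i = 0 with rivals' quantities fixed: 226 - 2q_i - Σ_{j≠i} q_j = 0.
With identical firms every q_j equals q_i, so Σ_{j≠i} q_j = 3q_i and 226 = 5q_i, giving q_i = 226/5.
Total output Q = 904/5, so price P = 312 - 904/5 = 656/5.

131.20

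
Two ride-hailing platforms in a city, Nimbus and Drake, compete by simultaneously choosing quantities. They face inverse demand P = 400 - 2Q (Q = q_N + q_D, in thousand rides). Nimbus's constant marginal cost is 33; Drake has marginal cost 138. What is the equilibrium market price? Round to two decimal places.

Nimbus's profit: π_N = (400 - 2Q)q_N - (33q_N). Setting ∂π_N/∂q_N = 0: 367 - 4q_N - 2(q_D) = 0.
Drake's profit: π_D = (400 - 2Q)q_D - (138q_D). Setting ∂π_D/∂q_D = 0: 262 - 4q_D - 2(q_N) = 0.
So q_N = (367 - 2q_D)/4 and q_D = (262 - 2q_N)/4.
Solving the pair: q_N = 236/3, q_D = 157/6.
Total output Q = 629/6, so price P = 400 - 2·(629/6) = 571/3.

190.33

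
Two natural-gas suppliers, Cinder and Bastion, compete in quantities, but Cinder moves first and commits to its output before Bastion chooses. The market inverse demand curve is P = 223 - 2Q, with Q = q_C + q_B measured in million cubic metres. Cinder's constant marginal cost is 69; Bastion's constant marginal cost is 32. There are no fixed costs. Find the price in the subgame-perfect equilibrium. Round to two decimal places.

98.25

Solve by backward induction. Given q_C, the follower Bastion maximises π_B = (223 - 2q_C - 2q_B)q_B - 32q_B.
Setting the follower's marginal profit to zero, 191 - 2q_C - 4q_B = 0, i.e. q_B = (191 - 2q_C)/4.
The leader anticipates this reaction. Substituting into P = 223 - 2Q gives P = 255/2 - q_C, so π_C = (255/2 - q_C)q_C - 69q_C.
Leader FOC: 117/2 - 2q_C = 0, so q_C = 117/4.
Then q_B = (191 - 2·(117/4))/4 = 265/8.
Total output Q = 499/8, so price P = 223 - 2·(499/8) = 393/4.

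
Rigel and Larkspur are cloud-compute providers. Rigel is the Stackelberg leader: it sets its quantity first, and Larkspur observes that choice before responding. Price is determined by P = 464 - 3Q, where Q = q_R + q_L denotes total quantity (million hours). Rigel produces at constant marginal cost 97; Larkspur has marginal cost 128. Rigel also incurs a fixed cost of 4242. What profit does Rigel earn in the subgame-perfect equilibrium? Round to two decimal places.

2358.17

The follower Larkspur best-responds to any q_R: π_L = (464 - 3Q)q_L - 128q_L.
∂π_L/∂q_L = 336 - 3q_R - 6q_L = 0 gives the reaction function q_L = (336 - 3q_R)/6.
Rigel substitutes q_L(q_R) into its own profit: π_R = q_R(464 - 3q_R - (336 - 3q_R)/2) - 97q_R = (296 - (3/2)q_R)q_R - 97q_R.
Leader FOC: 199 - 3q_R = 0, so q_R = 199/3.
Then q_L = (336 - 3·(199/3))/6 = 137/6.
Price P = 464 - 3·(535/6) = 393/2.
Rigel's profit: (393/2 - 97)·(199/3) - 4242 = 2358.1667.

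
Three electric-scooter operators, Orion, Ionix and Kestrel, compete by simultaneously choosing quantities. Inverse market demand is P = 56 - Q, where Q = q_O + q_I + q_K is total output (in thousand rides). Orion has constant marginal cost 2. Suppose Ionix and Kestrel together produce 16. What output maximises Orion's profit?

19

With rivals' combined output fixed at 16, Orion's profit is π_O = (56 - 16 - q_O)q_O - (2q_O) = (40 - q_O)q_O - (2q_O).
∂π_O/∂q_O = 38 - 2q_O = 0, so q_O = 19.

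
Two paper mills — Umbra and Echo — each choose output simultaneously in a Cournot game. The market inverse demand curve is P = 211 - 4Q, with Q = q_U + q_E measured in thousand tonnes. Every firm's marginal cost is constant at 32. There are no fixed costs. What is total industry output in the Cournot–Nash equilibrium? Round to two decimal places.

29.83

A representative firm's profit is π_i = q_i(211 - 4Q) - 32q_i.
First-order condition (treating rivals' output as given): 179 - 8q_i - 4q_j = 0.
With identical firms every q_j equals q_i, so q_j = q_i and 179 = 12q_i, giving q_i = 179/12.
Total output Q = 179/12 + 179/12 = 179/6.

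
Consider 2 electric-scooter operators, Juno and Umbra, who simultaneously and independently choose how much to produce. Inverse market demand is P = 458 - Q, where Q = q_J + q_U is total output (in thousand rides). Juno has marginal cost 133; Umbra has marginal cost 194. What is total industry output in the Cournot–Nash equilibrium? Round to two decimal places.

196.33

Juno's profit: π_J = (458 - Q)q_J - (133q_J). Setting ∂π_J/∂q_J = 0: 325 - 2q_J - (q_U) = 0.
Umbra's profit: π_U = (458 - Q)q_U - (194q_U). Setting ∂π_U/∂q_U = 0: 264 - 2q_U - (q_J) = 0.
Best responses: q_J = (325 - q_U)/2, q_U = (264 - q_J)/2.
Substituting one into the other gives q_J = 386/3 and q_U = 203/3.
Total output Q = 386/3 + 203/3 = 589/3.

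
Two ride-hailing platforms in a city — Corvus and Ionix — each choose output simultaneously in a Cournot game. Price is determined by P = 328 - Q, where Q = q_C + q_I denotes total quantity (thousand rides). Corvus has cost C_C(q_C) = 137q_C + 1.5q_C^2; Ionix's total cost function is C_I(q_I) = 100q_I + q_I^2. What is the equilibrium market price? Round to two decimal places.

Corvus's profit: π_C = (328 - Q)q_C - (137q_C + (3/2)q_C²). Setting ∂π_C/∂q_C = 0: 191 - 5q_C - (q_I) = 0.
Ionix's first-order condition: 228 - 4q_I - (q_C) = 0.
Rearranging gives the reaction functions q_C = (191 - q_I)/5 and q_I = (228 - q_C)/4.
Substituting one into the other gives q_C = 536/19 and q_I = 949/19.
Total output Q = 1485/19, so price P = 328 - 1485/19 = 249.8421.

249.84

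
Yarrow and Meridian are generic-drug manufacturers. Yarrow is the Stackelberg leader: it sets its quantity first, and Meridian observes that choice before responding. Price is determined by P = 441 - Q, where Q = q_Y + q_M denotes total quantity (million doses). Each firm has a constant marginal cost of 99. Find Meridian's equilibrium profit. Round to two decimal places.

7310.25

Solve by backward induction. Given q_Y, the follower Meridian maximises π_M = (441 - q_Y - q_M)q_M - 99q_M.
Follower FOC: 342 - q_Y - 2q_M = 0, so q_M(q_Y) = (342 - q_Y)/2.
Yarrow substitutes q_M(q_Y) into its own profit: π_Y = q_Y(441 - q_Y - (342 - q_Y)/2) - 99q_Y = (270 - (1/2)q_Y)q_Y - 99q_Y.
Leader FOC: 171 - q_Y = 0, so q_Y = 171.
Then q_M = (342 - 171)/2 = 171/2.
Price P = 441 - 513/2 = 369/2.
Meridian's profit: (369/2 - 99)·(171/2) = 7310.2500.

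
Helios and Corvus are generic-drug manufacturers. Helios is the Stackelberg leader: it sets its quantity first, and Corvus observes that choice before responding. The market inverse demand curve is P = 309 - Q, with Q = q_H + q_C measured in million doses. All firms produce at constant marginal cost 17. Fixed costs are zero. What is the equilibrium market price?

The follower Corvus best-responds to any q_H: π_C = (309 - Q)q_C - 17q_C.
Setting the follower's marginal profit to zero, 292 - q_H - 2q_C = 0, i.e. q_C = (292 - q_H)/2.
The leader anticipates this reaction. Substituting into P = 309 - Q gives P = 163 - (1/2)q_H, so π_H = (163 - (1/2)q_H)q_H - 17q_H.
Maximising: ∂π_H/∂q_H = 146 - q_H = 0, giving q_H = 146.
Then q_C = (292 - 146)/2 = 73.
Total output Q = 219, so price P = 309 - 219 = 90.

90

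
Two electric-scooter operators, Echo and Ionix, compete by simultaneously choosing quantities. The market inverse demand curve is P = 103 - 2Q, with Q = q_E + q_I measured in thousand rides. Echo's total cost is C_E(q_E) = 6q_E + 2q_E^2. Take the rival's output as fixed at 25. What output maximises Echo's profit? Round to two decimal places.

With the rival's output fixed at 25, Echo's profit is π_E = (103 - 2·25 - 2q_E)q_E - (6q_E + 2q_E²) = (53 - 2q_E)q_E - (6q_E + 2q_E²).
∂π_E/∂q_E = 47 - 8q_E = 0, so q_E = 47/8.

5.88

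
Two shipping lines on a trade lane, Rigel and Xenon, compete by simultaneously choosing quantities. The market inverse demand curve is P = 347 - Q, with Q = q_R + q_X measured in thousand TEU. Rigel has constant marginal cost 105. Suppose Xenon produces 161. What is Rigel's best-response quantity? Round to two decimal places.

With the rival's output fixed at 161, Rigel's profit is π_R = (347 - 161 - q_R)q_R - (105q_R) = (186 - q_R)q_R - (105q_R).
∂π_R/∂q_R = 81 - 2q_R = 0, so q_R = 81/2.

40.50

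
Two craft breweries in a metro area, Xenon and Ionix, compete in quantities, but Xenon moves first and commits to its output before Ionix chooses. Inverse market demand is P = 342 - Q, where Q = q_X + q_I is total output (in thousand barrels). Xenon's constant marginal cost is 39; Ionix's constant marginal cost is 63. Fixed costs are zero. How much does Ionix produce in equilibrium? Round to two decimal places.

Solve by backward induction. Given q_X, the follower Ionix maximises π_I = (342 - q_X - q_I)q_I - 63q_I.
∂π_I/∂q_I = 279 - q_X - 2q_I = 0 gives the reaction function q_I = (279 - q_X)/2.
Xenon substitutes q_I(q_X) into its own profit: π_X = q_X(342 - q_X - (279 - q_X)/2) - 39q_X = (405/2 - (1/2)q_X)q_X - 39q_X.
Leader FOC: 327/2 - q_X = 0, so q_X = 327/2.
Then q_I = (279 - 327/2)/2 = 231/4.

57.75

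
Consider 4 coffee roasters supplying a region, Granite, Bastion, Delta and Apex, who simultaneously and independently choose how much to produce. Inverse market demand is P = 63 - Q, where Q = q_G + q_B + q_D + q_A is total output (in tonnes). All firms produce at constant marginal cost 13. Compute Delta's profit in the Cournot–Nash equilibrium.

Each firm earns π_i = (63 - Q)q_i - 13q_i.
First-order condition (treating rivals' output as given): 50 - 2q_i - Σ_{j≠i} q_j = 0.
By symmetry each firm produces the same amount; substituting Σ_{j≠i} q_j = 3q_i yields q_i = 50/5 = 10.
Price P = 63 - 40 = 23.
Delta's profit: (23 - 13)·10 = 100.

100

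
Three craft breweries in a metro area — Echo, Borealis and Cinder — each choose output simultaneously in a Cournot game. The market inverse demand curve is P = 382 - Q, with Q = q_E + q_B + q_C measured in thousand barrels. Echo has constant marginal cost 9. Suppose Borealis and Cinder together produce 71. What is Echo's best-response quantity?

With rivals' combined output fixed at 71, Echo's profit is π_E = (382 - 71 - q_E)q_E - (9q_E) = (311 - q_E)q_E - (9q_E).
∂π_E/∂q_E = 302 - 2q_E = 0, so q_E = 151.

151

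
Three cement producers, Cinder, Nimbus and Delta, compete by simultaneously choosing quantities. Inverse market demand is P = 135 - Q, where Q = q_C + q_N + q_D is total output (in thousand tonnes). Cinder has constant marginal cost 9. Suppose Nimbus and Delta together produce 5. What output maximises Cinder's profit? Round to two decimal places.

With rivals' combined output fixed at 5, Cinder's profit is π_C = (135 - 5 - q_C)q_C - (9q_C) = (130 - q_C)q_C - (9q_C).
∂π_C/∂q_C = 121 - 2q_C = 0, so q_C = 121/2.

60.50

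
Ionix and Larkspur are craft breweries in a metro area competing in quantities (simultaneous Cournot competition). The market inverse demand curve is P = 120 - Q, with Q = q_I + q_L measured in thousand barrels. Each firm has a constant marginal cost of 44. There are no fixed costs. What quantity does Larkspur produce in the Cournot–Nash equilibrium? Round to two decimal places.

25.33

Each firm earns π_i = (120 - Q)q_i - 44q_i.
Setting ∂π_i/∂q_i = 0 with rivals' quantities fixed: 76 - 2q_i - q_j = 0.
With identical firms every q_j equals q_i, so q_j = q_i and 76 = 3q_i, giving q_i = 76/3.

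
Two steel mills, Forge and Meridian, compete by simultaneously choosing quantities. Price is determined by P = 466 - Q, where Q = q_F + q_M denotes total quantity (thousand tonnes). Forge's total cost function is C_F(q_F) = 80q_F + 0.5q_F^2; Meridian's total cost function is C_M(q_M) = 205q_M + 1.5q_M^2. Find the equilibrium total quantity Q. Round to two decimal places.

147.57

Forge's profit: π_F = (466 - Q)q_F - (80q_F + (1/2)q_F²). Setting ∂π_F/∂q_F = 0: 386 - 3q_F - (q_M) = 0.
Meridian's first-order condition: 261 - 5q_M - (q_F) = 0.
So q_F = (386 - q_M)/3 and q_M = (261 - q_F)/5.
Substituting one into the other gives q_F = 1669/14 and q_M = 397/14.
Total output Q = 1669/14 + 397/14 = 1033/7.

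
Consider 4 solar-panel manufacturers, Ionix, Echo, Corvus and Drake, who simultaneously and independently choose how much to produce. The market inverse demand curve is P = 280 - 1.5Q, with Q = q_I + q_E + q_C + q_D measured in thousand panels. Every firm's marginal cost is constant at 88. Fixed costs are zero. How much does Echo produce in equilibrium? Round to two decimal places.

25.60

A representative firm's profit is π_i = q_i(280 - 1.5Q) - 88q_i.
First-order condition (treating rivals' output as given): 192 - 3q_i - (3/2)·Σ_{j≠i} q_j = 0.
By symmetry each firm produces the same amount; substituting Σ_{j≠i} q_j = 3q_i yields q_i = 192/(15/2) = 128/5.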